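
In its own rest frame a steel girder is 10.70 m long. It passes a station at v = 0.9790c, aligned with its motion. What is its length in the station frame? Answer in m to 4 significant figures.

γ = 1/√(1 − 0.9790²) = 4.90532
Length contraction: L = L₀/γ = 10.70/4.90532 = 2.181 m

L ≈ 2.181 m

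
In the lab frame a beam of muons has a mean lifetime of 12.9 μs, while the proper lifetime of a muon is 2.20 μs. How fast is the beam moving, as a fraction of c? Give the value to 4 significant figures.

γ = Δt/τ₀ = 12.9/2.20 = 5.86364
β = √(1 − 1/γ²) = √(1 − 1/5.86364²) = 0.9854

β ≈ 0.9854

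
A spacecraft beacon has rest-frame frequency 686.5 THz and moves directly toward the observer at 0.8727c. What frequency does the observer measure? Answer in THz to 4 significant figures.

Relativistic Doppler: f_obs = f_src √((1+β)/(1−β))
= 686.5 × √(1.87270/0.127300) = 686.5 × 3.83548 = 2633 THz

f_obs ≈ 2633 THz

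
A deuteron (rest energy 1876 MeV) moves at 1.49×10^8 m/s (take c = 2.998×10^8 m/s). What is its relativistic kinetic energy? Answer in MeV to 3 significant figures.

K ≈ 286 MeV

β = v/c = 1.49×10^8 / 2.998×10^8 = 0.49700
γ = 1/√(1 − 0.49700²) = 1.1524
K = (γ − 1)m₀c² = (1.1524 − 1) × 1876 MeV = 0.15240 × 1876 MeV = 286 MeV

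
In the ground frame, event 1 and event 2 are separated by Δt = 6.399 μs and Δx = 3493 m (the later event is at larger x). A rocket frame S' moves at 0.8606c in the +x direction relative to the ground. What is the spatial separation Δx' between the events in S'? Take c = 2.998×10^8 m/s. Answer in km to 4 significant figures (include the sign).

γ = 1/√(1 − 0.8606²) = 1.96355
Δx' = γ(Δx − vΔt) = 1.96355 × (3493 m − 0.8606×(2.998×10^8 m/s)×6.399×10^-6 s)
= 1.96355 × (1842.01 m) = 3.617 km

Δx' ≈ 3.617 km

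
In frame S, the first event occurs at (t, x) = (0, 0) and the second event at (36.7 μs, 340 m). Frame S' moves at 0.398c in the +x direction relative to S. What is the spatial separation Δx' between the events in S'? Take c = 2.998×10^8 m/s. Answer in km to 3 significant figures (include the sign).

γ = 1/√(1 − 0.398²) = 1.0901
Δx' = γ(Δx − vΔt) = 1.0901 × (340 m − 0.398×(2.998×10^8 m/s)×36.7×10^-6 s)
= 1.0901 × (-4039.1 m) = -4.40 km

Δx' ≈ -4.40 km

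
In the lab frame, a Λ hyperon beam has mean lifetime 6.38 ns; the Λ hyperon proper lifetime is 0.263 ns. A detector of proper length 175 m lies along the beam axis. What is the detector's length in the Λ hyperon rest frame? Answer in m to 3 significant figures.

L ≈ 7.21 m

Time dilation ⇒ γ = Δt/τ₀ = 6.38/0.263 = 24.259
Length contraction: L = L₀/γ = 175/24.259 = 7.21 m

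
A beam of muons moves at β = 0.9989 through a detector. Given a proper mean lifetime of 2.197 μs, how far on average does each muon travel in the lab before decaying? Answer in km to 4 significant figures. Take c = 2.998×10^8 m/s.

d ≈ 14.03 km

γ = 1/√(1 − 0.9989²) = 21.3259
Dilated lifetime: Δt = γτ₀ = 21.3259 × 2.197 μs = 46.8531 μs
d = vΔt = 0.9989c × 46.8531 μs = 2.99470×10^8 m/s × 4.68531×10^-5 s = 14.03 km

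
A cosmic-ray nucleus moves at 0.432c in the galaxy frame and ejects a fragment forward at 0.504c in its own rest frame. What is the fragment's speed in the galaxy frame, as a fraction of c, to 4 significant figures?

Compose boost 2: (0.504 + 0.432)/(1 + 0.504×0.432) = 0.9360/1.21773 = 0.7686

u ≈ 0.7686c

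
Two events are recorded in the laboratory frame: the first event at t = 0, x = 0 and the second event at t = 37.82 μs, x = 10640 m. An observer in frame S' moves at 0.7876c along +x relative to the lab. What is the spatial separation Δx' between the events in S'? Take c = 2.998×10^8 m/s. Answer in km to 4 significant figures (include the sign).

γ = 1/√(1 − 0.7876²) = 1.62288
Δx' = γ(Δx − vΔt) = 1.62288 × (10640 m − 0.7876×(2.998×10^8 m/s)×37.82×10^-6 s)
= 1.62288 × (1709.85 m) = 2.775 km

Δx' ≈ 2.775 km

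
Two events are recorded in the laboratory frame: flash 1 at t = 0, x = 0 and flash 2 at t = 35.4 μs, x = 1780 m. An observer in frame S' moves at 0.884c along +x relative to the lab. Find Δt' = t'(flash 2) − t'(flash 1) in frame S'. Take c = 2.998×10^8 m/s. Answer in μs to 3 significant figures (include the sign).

γ = 1/√(1 − 0.884²) = 2.1391
Δt' = γ(Δt − vΔx/c²) = 2.1391 × (35.4 μs − 0.884×1780 m / (2.998×10^8 m/s))
= 2.1391 × (30.151 μs) = 64.5 μs

Δt' ≈ 64.5 μs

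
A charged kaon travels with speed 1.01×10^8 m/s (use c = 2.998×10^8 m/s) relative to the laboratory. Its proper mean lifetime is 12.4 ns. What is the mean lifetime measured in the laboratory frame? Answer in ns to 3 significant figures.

β = v/c = 1.01×10^8 / 2.998×10^8 = 0.33689
γ = 1/√(1 − 0.33689²) = 1.0621
Time dilation: Δt = γτ₀ = 1.0621 × 12.4 ns = 13.2 ns

Δt ≈ 13.2 ns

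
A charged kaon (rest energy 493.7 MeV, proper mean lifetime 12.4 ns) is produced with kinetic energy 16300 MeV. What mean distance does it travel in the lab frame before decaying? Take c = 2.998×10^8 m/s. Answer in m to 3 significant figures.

d ≈ 126 m

γ = 1 + K/(m₀c²) = 1 + 16300/493.7 = 34.016
β = √(1 − 1/γ²) = 0.99957
Dilated lifetime: γτ₀ = 34.016 × 12.4 ns = 421.80 ns
d = βc·γτ₀ = 0.99957 × (2.998×10^8 m/s) × 4.2180×10^-7 s = 126 m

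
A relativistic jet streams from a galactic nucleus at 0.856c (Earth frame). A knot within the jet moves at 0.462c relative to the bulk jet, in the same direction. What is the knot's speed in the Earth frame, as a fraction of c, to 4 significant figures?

u ≈ 0.9445c

Relativistic velocity addition: u = (u' + v)/(1 + u'v/c²)
= (0.462 + 0.856)/(1 + 0.462×0.856) = 1.318/1.39547 = 0.9445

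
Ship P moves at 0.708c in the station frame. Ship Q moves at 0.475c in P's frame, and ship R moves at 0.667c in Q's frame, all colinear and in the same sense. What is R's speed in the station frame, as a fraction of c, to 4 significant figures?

u ≈ 0.9760c

Compose boost 2: (0.475 + 0.708)/(1 + 0.475×0.708) = 1.183/1.33630 = 0.885280
Compose boost 3: (0.667 + 0.885280)/(1 + 0.667×0.885280) = 1.55228/1.59048 = 0.9760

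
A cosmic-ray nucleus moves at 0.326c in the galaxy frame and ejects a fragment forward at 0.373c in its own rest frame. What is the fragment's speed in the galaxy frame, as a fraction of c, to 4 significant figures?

u ≈ 0.6232c

Compose boost 2: (0.373 + 0.326)/(1 + 0.373×0.326) = 0.6990/1.12160 = 0.6232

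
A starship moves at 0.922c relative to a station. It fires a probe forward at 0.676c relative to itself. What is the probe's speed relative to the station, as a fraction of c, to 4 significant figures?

u ≈ 0.9844c

Relativistic velocity addition: u = (u' + v)/(1 + u'v/c²)
= (0.676 + 0.922)/(1 + 0.676×0.922) = 1.598/1.62327 = 0.9844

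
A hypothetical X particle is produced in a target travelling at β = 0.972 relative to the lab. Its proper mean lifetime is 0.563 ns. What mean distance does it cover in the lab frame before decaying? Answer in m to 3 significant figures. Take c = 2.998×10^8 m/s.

d ≈ 0.698 m

γ = 1/√(1 − 0.972²) = 4.2557
Dilated lifetime: Δt = γτ₀ = 4.2557 × 0.563 ns = 2.3959 ns
d = vΔt = 0.972c × 2.3959 ns = 2.9141×10^8 m/s × 2.3959×10^-9 s = 0.698 m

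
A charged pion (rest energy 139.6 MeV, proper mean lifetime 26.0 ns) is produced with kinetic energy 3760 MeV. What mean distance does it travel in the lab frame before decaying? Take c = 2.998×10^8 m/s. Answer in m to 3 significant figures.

γ = 1 + K/(m₀c²) = 1 + 3760/139.6 = 27.934
β = √(1 − 1/γ²) = 0.99936
Dilated lifetime: γτ₀ = 27.934 × 26.0 ns = 726.29 ns
d = βc·γτ₀ = 0.99936 × (2.998×10^8 m/s) × 7.2629×10^-7 s = 218 m

d ≈ 218 m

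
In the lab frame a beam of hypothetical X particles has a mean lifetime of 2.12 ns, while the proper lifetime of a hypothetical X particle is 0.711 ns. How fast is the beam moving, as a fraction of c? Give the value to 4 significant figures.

γ = Δt/τ₀ = 2.12/0.711 = 2.98172
β = √(1 − 1/γ²) = √(1 − 1/2.98172²) = 0.9421

β ≈ 0.9421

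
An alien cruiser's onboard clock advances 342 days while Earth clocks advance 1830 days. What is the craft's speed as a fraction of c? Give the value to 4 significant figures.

γ = Δt/τ₀ = 1830/342 = 5.35088
β = √(1 − 1/γ²) = √(1 − 1/5.35088²) = 0.9824

β ≈ 0.9824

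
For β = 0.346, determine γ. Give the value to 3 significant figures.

γ ≈ 1.07

γ = 1/√(1 − β²) = 1/√(1 − 0.346²) = 1/√(0.88028) = 1.07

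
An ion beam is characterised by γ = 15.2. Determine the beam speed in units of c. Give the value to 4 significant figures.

β = √(1 − 1/γ²) = √(1 − 1/15.2²) = √(0.995672) = 0.9978

β ≈ 0.9978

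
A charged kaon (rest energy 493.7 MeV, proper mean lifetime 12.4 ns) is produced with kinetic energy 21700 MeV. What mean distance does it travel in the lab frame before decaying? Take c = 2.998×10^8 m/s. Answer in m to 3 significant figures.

γ = 1 + K/(m₀c²) = 1 + 21700/493.7 = 44.954
β = √(1 − 1/γ²) = 0.99975
Dilated lifetime: γτ₀ = 44.954 × 12.4 ns = 557.43 ns
d = βc·γτ₀ = 0.99975 × (2.998×10^8 m/s) × 5.5743×10^-7 s = 167 m

d ≈ 167 m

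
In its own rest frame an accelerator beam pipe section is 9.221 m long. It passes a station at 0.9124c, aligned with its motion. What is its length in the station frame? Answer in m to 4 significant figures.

L ≈ 3.774 m

γ = 1/√(1 − 0.9124²) = 2.44320
Length contraction: L = L₀/γ = 9.221/2.44320 = 3.774 m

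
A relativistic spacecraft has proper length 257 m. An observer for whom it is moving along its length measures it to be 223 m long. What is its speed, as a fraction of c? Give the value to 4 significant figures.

γ = L₀/L = 257/223 = 1.15247
β = √(1 − 1/γ²) = 0.4971

β ≈ 0.4971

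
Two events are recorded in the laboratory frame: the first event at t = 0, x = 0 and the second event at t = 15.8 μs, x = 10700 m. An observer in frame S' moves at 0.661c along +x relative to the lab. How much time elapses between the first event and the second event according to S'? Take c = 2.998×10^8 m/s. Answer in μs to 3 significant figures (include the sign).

γ = 1/√(1 − 0.661²) = 1.3326
Δt' = γ(Δt − vΔx/c²) = 1.3326 × (15.8 μs − 0.661×10700 m / (2.998×10^8 m/s))
= 1.3326 × (-7.7914 μs) = -10.4 μs

Δt' ≈ -10.4 μs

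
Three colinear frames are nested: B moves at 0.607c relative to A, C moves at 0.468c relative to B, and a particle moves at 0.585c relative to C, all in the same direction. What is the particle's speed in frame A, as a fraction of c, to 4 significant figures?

Compose boost 2: (0.468 + 0.607)/(1 + 0.468×0.607) = 1.075/1.28408 = 0.837178
Compose boost 3: (0.585 + 0.837178)/(1 + 0.585×0.837178) = 1.42218/1.48975 = 0.9546

u ≈ 0.9546c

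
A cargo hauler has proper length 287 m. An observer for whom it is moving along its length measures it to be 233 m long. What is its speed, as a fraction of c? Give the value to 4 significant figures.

β ≈ 0.5839

γ = L₀/L = 287/233 = 1.23176
β = √(1 − 1/γ²) = 0.5839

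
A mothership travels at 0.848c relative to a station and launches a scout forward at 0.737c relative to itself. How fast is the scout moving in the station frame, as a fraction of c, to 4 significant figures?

u ≈ 0.9754c

Compose boost 2: (0.737 + 0.848)/(1 + 0.737×0.848) = 1.585/1.62498 = 0.9754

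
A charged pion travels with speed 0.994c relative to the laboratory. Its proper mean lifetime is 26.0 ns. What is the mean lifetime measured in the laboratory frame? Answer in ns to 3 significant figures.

γ = 1/√(1 − 0.994²) = 9.1424
Time dilation: Δt = γτ₀ = 9.1424 × 26.0 ns = 238 ns

Δt ≈ 238 ns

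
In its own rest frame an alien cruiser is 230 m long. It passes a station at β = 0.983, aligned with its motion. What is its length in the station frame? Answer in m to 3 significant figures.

γ = 1/√(1 − 0.983²) = 5.4465
Length contraction: L = L₀/γ = 230/5.4465 = 42.2 m

L ≈ 42.2 m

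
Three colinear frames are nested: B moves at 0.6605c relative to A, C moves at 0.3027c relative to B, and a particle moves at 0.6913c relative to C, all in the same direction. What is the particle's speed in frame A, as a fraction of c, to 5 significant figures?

Compose boost 2: (0.3027 + 0.6605)/(1 + 0.3027×0.6605) = 0.96320/1.199933 = 0.8027113
Compose boost 3: (0.6913 + 0.8027113)/(1 + 0.6913×0.8027113) = 1.494011/1.554914 = 0.96083

u ≈ 0.96083c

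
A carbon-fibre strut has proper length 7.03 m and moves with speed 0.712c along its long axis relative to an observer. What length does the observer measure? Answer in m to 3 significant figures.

L ≈ 4.94 m

γ = 1/√(1 − 0.712²) = 1.4241
Length contraction: L = L₀/γ = 7.03/1.4241 = 4.94 m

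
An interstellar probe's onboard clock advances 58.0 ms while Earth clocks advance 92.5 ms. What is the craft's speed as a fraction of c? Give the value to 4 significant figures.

β ≈ 0.7790

γ = Δt/τ₀ = 92.5/58.0 = 1.59483
β = √(1 − 1/γ²) = √(1 − 1/1.59483²) = 0.7790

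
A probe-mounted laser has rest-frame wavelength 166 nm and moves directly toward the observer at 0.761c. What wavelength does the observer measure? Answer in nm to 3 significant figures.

Relativistic Doppler: λ_obs = λ_src √((1−β)/(1+β))
= 166 × √(0.23900/1.7610) = 166 × 0.36840 = 61.2 nm

λ_obs ≈ 61.2 nm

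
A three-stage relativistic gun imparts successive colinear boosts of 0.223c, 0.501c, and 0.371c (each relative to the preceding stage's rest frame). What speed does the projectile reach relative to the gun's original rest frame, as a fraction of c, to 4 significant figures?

Compose boost 2: (0.501 + 0.223)/(1 + 0.501×0.223) = 0.7240/1.11172 = 0.651241
Compose boost 3: (0.371 + 0.651241)/(1 + 0.371×0.651241) = 1.02224/1.24161 = 0.8233

u ≈ 0.8233c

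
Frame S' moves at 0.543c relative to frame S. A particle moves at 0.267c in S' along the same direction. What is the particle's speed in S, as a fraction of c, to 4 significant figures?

Relativistic velocity addition: u = (u' + v)/(1 + u'v/c²)
= (0.267 + 0.543)/(1 + 0.267×0.543) = 0.8100/1.14498 = 0.7074

u ≈ 0.7074c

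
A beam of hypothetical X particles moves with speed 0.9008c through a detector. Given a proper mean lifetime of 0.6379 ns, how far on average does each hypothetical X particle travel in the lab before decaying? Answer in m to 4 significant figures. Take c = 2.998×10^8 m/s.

γ = 1/√(1 − 0.9008²) = 2.30290
Dilated lifetime: Δt = γτ₀ = 2.30290 × 0.6379 ns = 1.46902 ns
d = vΔt = 0.9008c × 1.46902 ns = 2.70060×10^8 m/s × 1.46902×10^-9 s = 0.3967 m

d ≈ 0.3967 m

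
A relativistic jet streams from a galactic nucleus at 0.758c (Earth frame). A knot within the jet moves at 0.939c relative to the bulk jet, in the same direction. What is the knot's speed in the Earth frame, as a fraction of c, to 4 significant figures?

Relativistic velocity addition: u = (u' + v)/(1 + u'v/c²)
= (0.939 + 0.758)/(1 + 0.939×0.758) = 1.697/1.71176 = 0.9914

u ≈ 0.9914c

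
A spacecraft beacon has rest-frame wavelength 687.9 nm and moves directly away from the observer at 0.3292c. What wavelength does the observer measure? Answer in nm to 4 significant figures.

λ_obs ≈ 968.3 nm

Relativistic Doppler: λ_obs = λ_src √((1+β)/(1−β))
= 687.9 × √(1.32920/0.670800) = 687.9 × 1.40766 = 968.3 nm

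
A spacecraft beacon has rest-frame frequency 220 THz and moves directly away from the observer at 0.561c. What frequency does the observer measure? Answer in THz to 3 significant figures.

f_obs ≈ 117 THz

Relativistic Doppler: f_obs = f_src √((1−β)/(1+β))
= 220 × √(0.43900/1.5610) = 220 × 0.53031 = 117 THz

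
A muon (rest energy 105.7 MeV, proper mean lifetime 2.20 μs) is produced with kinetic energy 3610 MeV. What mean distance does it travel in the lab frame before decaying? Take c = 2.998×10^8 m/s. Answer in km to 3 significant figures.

d ≈ 23.2 km

γ = 1 + K/(m₀c²) = 1 + 3610/105.7 = 35.153
β = √(1 − 1/γ²) = 0.99960
Dilated lifetime: γτ₀ = 35.153 × 2.20 μs = 77.337 μs
d = βc·γτ₀ = 0.99960 × (2.998×10^8 m/s) × 7.7337×10^-5 s = 23.2 km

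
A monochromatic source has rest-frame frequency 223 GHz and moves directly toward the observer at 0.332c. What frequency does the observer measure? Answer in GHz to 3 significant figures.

Relativistic Doppler: f_obs = f_src √((1+β)/(1−β))
= 223 × √(1.3320/0.66800) = 223 × 1.4121 = 315 GHz

f_obs ≈ 315 GHz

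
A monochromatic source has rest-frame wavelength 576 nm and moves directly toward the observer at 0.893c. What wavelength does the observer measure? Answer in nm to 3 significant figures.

Relativistic Doppler: λ_obs = λ_src √((1−β)/(1+β))
= 576 × √(0.10700/1.8930) = 576 × 0.23775 = 137 nm

λ_obs ≈ 137 nm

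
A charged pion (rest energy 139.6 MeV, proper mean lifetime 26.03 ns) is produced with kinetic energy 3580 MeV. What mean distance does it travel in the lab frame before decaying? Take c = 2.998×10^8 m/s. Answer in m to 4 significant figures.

γ = 1 + K/(m₀c²) = 1 + 3580/139.6 = 26.6447
β = √(1 − 1/γ²) = 0.999295
Dilated lifetime: γτ₀ = 26.6447 × 26.03 ns = 693.562 ns
d = βc·γτ₀ = 0.999295 × (2.998×10^8 m/s) × 6.93562×10^-7 s = 207.8 m

d ≈ 207.8 m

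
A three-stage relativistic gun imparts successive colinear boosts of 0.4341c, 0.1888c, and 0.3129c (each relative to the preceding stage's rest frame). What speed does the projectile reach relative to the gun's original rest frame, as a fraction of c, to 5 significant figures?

Compose boost 2: (0.1888 + 0.4341)/(1 + 0.1888×0.4341) = 0.62290/1.081958 = 0.5757155
Compose boost 3: (0.3129 + 0.5757155)/(1 + 0.3129×0.5757155) = 0.8886155/1.180141 = 0.75297

u ≈ 0.75297c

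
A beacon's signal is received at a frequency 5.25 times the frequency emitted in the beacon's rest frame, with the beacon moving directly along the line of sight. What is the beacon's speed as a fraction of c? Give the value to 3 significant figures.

β ≈ 0.930

f_obs/f_src = √((1+β)/(1−β)) = 5.25  ⇒  (1+β)/(1−β) = 27.562
β = |1 − D²|/(1 + D²) = |1 − 27.562|/(1 + 27.562) = 0.930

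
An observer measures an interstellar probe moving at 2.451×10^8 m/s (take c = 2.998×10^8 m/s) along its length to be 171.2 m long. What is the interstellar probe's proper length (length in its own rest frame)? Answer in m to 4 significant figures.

β = v/c = 2.451×10^8 / 2.998×10^8 = 0.817545
γ = 1/√(1 − 0.817545²) = 1.73652
L₀ = γL = 1.73652 × 171.2 = 297.3 m

L₀ ≈ 297.3 m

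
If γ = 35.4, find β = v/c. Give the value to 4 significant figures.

β = √(1 − 1/γ²) = √(1 − 1/35.4²) = √(0.999202) = 0.9996

β ≈ 0.9996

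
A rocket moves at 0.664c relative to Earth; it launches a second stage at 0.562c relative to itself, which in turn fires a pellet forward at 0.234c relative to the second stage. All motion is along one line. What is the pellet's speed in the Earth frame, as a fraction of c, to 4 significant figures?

u ≈ 0.9321c

Compose boost 2: (0.562 + 0.664)/(1 + 0.562×0.664) = 1.226/1.37317 = 0.892826
Compose boost 3: (0.234 + 0.892826)/(1 + 0.234×0.892826) = 1.12683/1.20892 = 0.9321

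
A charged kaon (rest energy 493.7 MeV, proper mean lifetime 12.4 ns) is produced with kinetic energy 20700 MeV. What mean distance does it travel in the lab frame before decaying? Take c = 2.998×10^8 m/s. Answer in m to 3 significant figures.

γ = 1 + K/(m₀c²) = 1 + 20700/493.7 = 42.928
β = √(1 − 1/γ²) = 0.99973
Dilated lifetime: γτ₀ = 42.928 × 12.4 ns = 532.31 ns
d = βc·γτ₀ = 0.99973 × (2.998×10^8 m/s) × 5.3231×10^-7 s = 160 m

d ≈ 160 m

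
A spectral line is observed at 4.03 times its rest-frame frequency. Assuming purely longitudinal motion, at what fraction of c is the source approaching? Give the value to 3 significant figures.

β ≈ 0.884

f_obs/f_src = √((1+β)/(1−β)) = 4.03  ⇒  (1+β)/(1−β) = 16.241
β = |1 − D²|/(1 + D²) = |1 − 16.241|/(1 + 16.241) = 0.884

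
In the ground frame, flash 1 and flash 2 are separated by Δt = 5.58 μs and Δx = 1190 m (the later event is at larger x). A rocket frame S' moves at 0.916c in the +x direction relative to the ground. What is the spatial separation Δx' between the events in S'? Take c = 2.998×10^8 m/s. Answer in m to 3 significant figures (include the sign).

γ = 1/√(1 − 0.916²) = 2.4927
Δx' = γ(Δx − vΔt) = 2.4927 × (1190 m − 0.916×(2.998×10^8 m/s)×5.58×10^-6 s)
= 2.4927 × (-342.36 m) = -853 m

Δx' ≈ -853 m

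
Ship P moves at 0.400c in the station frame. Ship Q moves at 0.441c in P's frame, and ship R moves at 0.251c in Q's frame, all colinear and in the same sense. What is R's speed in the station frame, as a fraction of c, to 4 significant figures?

u ≈ 0.8189c

Compose boost 2: (0.441 + 0.400)/(1 + 0.441×0.400) = 0.8410/1.17640 = 0.714893
Compose boost 3: (0.251 + 0.714893)/(1 + 0.251×0.714893) = 0.965893/1.17944 = 0.8189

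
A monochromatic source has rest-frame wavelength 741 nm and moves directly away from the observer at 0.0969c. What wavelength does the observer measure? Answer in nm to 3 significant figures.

λ_obs ≈ 817 nm

Relativistic Doppler: λ_obs = λ_src √((1+β)/(1−β))
= 741 × √(1.0969/0.90310) = 741 × 1.1021 = 817 nm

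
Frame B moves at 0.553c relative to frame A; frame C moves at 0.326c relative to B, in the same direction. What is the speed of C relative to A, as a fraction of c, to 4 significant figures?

u ≈ 0.7447c

Compose boost 2: (0.326 + 0.553)/(1 + 0.326×0.553) = 0.8790/1.18028 = 0.7447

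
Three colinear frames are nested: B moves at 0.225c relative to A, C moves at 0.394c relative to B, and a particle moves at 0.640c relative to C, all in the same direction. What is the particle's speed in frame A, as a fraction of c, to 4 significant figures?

Compose boost 2: (0.394 + 0.225)/(1 + 0.394×0.225) = 0.6190/1.08865 = 0.568594
Compose boost 3: (0.640 + 0.568594)/(1 + 0.640×0.568594) = 1.20859/1.36390 = 0.8861

u ≈ 0.8861c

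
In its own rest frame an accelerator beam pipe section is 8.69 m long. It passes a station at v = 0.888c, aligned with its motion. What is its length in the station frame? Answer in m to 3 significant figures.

L ≈ 4.00 m

γ = 1/√(1 − 0.888²) = 2.1747
Length contraction: L = L₀/γ = 8.69/2.1747 = 4.00 m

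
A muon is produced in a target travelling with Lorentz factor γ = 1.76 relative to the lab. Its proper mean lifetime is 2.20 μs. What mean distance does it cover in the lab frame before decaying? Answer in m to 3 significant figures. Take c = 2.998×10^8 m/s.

β = √(1 − 1/γ²) = √(1 − 1/1.76²) = 0.82290
Dilated lifetime: Δt = γτ₀ = 1.76 × 2.20 μs = 3.8720 μs
d = vΔt = 0.82290c × 3.8720 μs = 2.4671×10^8 m/s × 3.8720×10^-6 s = 955 m

d ≈ 955 m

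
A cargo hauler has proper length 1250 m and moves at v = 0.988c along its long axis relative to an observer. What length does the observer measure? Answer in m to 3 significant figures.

γ = 1/√(1 − 0.988²) = 6.4744
Length contraction: L = L₀/γ = 1250/6.4744 = 193 m

L ≈ 193 m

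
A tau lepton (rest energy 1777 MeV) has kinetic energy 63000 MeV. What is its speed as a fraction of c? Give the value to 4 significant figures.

γ = 1 + K/(m₀c²) = 1 + 63000/1777 = 36.4530
β = √(1 − 1/γ²) = 0.9996

β ≈ 0.9996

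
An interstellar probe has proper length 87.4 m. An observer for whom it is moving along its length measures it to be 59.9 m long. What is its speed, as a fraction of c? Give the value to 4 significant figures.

γ = L₀/L = 87.4/59.9 = 1.45910
β = √(1 − 1/γ²) = 0.7282

β ≈ 0.7282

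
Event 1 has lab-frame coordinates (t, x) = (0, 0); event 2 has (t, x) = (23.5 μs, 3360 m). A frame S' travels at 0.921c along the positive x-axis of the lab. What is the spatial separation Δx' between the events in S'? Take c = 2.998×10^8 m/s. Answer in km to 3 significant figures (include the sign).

γ = 1/√(1 − 0.921²) = 2.5670
Δx' = γ(Δx − vΔt) = 2.5670 × (3360 m − 0.921×(2.998×10^8 m/s)×23.5×10^-6 s)
= 2.5670 × (-3128.7 m) = -8.03 km

Δx' ≈ -8.03 km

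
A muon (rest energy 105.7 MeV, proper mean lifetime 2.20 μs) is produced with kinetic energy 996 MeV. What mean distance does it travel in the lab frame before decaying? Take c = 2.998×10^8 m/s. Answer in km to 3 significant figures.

γ = 1 + K/(m₀c²) = 1 + 996/105.7 = 10.423
β = √(1 − 1/γ²) = 0.99539
Dilated lifetime: γτ₀ = 10.423 × 2.20 μs = 22.930 μs
d = βc·γτ₀ = 0.99539 × (2.998×10^8 m/s) × 2.2930×10^-5 s = 6.84 km

d ≈ 6.84 km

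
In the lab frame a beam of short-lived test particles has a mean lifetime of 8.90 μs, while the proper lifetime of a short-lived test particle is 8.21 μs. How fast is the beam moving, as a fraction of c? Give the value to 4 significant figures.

β ≈ 0.3861

γ = Δt/τ₀ = 8.90/8.21 = 1.08404
β = √(1 − 1/γ²) = √(1 − 1/1.08404²) = 0.3861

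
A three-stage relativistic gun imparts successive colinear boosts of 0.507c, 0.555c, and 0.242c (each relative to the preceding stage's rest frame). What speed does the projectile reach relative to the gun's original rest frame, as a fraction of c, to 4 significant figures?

Compose boost 2: (0.555 + 0.507)/(1 + 0.555×0.507) = 1.062/1.28138 = 0.828791
Compose boost 3: (0.242 + 0.828791)/(1 + 0.242×0.828791) = 1.07079/1.20057 = 0.8919

u ≈ 0.8919c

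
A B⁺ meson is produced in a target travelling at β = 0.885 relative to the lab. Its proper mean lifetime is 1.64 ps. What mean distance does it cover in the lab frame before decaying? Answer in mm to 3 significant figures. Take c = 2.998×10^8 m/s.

d ≈ 0.935 mm

γ = 1/√(1 − 0.885²) = 2.1478
Dilated lifetime: Δt = γτ₀ = 2.1478 × 1.64 ps = 3.5224 ps
d = vΔt = 0.885c × 3.5224 ps = 2.6532×10^8 m/s × 3.5224×10^-12 s = 0.935 mm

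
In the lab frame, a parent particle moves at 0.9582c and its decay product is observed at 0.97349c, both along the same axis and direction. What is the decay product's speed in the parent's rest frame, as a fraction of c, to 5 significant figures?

u' ≈ 0.22752c

Inverse velocity addition: u' = (u − v)/(1 − uv/c²)
= (0.97349 − 0.9582)/(1 − 0.97349×0.9582) = 0.015290/0.06720188 = 0.22752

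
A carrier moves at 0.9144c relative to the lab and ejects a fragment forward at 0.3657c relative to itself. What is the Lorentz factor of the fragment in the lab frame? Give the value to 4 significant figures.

u_lab = (0.3657 + 0.9144)/(1 + 0.3657×0.9144) = 1.2801/1.334396 = 0.9593104
γ = 1/√(1 − 0.9593104²) = 3.542

γ ≈ 3.542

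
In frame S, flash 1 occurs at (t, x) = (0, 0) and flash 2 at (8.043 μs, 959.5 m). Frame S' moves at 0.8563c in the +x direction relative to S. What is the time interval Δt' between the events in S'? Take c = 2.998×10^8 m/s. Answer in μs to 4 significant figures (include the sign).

γ = 1/√(1 − 0.8563²) = 1.93619
Δt' = γ(Δt − vΔx/c²) = 1.93619 × (8.043 μs − 0.8563×959.5 m / (2.998×10^8 m/s))
= 1.93619 × (5.30244 μs) = 10.27 μs

Δt' ≈ 10.27 μs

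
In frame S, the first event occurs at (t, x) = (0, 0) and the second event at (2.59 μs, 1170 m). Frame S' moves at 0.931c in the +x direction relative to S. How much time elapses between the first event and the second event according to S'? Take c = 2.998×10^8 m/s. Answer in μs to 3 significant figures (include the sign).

γ = 1/√(1 − 0.931²) = 2.7396
Δt' = γ(Δt − vΔx/c²) = 2.7396 × (2.59 μs − 0.931×1170 m / (2.998×10^8 m/s))
= 2.7396 × (-1.0433 μs) = -2.86 μs

Δt' ≈ -2.86 μs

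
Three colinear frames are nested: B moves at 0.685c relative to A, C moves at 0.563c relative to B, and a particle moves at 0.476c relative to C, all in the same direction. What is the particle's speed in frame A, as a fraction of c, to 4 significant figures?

u ≈ 0.9636c

Compose boost 2: (0.563 + 0.685)/(1 + 0.563×0.685) = 1.248/1.38565 = 0.900657
Compose boost 3: (0.476 + 0.900657)/(1 + 0.476×0.900657) = 1.37666/1.42871 = 0.9636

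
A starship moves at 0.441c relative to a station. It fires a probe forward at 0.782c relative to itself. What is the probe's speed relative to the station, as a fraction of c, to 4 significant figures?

u ≈ 0.9094c

Relativistic velocity addition: u = (u' + v)/(1 + u'v/c²)
= (0.782 + 0.441)/(1 + 0.782×0.441) = 1.223/1.34486 = 0.9094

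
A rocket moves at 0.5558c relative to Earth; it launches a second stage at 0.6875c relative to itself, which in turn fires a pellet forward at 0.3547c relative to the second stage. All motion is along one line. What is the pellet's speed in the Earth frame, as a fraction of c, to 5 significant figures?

u ≈ 0.95087c

Compose boost 2: (0.6875 + 0.5558)/(1 + 0.6875×0.5558) = 1.2433/1.382112 = 0.8995650
Compose boost 3: (0.3547 + 0.8995650)/(1 + 0.3547×0.8995650) = 1.254265/1.319076 = 0.95087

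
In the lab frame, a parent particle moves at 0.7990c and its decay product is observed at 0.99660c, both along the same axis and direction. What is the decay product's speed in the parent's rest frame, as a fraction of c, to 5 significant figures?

u' ≈ 0.96997c

Inverse velocity addition: u' = (u − v)/(1 − uv/c²)
= (0.99660 − 0.7990)/(1 − 0.99660×0.7990) = 0.19760/0.2037166 = 0.96997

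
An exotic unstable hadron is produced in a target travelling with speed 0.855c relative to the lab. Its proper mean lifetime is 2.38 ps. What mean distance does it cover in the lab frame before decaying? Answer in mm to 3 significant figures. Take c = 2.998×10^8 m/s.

d ≈ 1.18 mm

γ = 1/√(1 − 0.855²) = 1.9282
Dilated lifetime: Δt = γτ₀ = 1.9282 × 2.38 ps = 4.5890 ps
d = vΔt = 0.855c × 4.5890 ps = 2.5633×10^8 m/s × 4.5890×10^-12 s = 1.18 mm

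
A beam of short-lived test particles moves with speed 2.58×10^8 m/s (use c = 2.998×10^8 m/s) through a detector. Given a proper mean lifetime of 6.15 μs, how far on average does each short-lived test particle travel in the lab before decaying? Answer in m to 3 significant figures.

d ≈ 3120 m

β = v/c = 2.58×10^8 / 2.998×10^8 = 0.86057
γ = 1/√(1 − 0.86057²) = 1.9634
Dilated lifetime: Δt = γτ₀ = 1.9634 × 6.15 μs = 12.075 μs
d = vΔt = 0.86057c × 12.075 μs = 2.5800×10^8 m/s × 1.2075×10^-5 s = 3120 m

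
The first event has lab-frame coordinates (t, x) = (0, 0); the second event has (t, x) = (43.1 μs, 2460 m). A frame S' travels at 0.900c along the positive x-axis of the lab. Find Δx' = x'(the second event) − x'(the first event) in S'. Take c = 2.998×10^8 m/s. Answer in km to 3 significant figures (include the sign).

γ = 1/√(1 − 0.900²) = 2.2942
Δx' = γ(Δx − vΔt) = 2.2942 × (2460 m − 0.900×(2.998×10^8 m/s)×43.1×10^-6 s)
= 2.2942 × (-9169.2 m) = -21.0 km

Δx' ≈ -21.0 km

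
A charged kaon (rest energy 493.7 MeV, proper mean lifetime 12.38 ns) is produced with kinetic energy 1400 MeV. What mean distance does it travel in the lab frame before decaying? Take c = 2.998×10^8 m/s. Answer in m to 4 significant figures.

d ≈ 13.74 m

γ = 1 + K/(m₀c²) = 1 + 1400/493.7 = 3.83573
β = √(1 − 1/γ²) = 0.965418
Dilated lifetime: γτ₀ = 3.83573 × 12.38 ns = 47.4863 ns
d = βc·γτ₀ = 0.965418 × (2.998×10^8 m/s) × 4.74863×10^-8 s = 13.74 m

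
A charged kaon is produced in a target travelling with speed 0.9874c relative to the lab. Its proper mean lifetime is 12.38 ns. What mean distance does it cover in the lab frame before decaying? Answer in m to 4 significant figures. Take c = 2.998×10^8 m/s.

γ = 1/√(1 − 0.9874²) = 6.31935
Dilated lifetime: Δt = γτ₀ = 6.31935 × 12.38 ns = 78.2335 ns
d = vΔt = 0.9874c × 78.2335 ns = 2.96023×10^8 m/s × 7.82335×10^-8 s = 23.16 m

d ≈ 23.16 m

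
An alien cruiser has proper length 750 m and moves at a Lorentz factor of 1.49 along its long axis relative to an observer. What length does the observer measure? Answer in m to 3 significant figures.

γ = 1.49 (given)
Length contraction: L = L₀/γ = 750/1.49 = 503 m

L ≈ 503 m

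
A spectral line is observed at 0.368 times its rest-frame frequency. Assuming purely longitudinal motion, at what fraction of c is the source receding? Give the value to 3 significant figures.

f_obs/f_src = √((1−β)/(1+β)) = 0.368  ⇒  (1−β)/(1+β) = 0.13542
β = |1 − D²|/(1 + D²) = |1 − 0.13542|/(1 + 0.13542) = 0.761

β ≈ 0.761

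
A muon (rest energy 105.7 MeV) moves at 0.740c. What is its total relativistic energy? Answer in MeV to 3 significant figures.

E ≈ 157 MeV

γ = 1/√(1 − 0.740²) = 1.4868
E = γm₀c² = 1.4868 × 105.7 MeV = 157 MeV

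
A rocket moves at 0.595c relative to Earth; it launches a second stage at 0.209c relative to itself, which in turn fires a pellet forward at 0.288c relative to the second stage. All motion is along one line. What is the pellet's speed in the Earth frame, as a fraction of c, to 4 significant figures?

Compose boost 2: (0.209 + 0.595)/(1 + 0.209×0.595) = 0.8040/1.12435 = 0.715077
Compose boost 3: (0.288 + 0.715077)/(1 + 0.288×0.715077) = 1.00308/1.20594 = 0.8318

u ≈ 0.8318c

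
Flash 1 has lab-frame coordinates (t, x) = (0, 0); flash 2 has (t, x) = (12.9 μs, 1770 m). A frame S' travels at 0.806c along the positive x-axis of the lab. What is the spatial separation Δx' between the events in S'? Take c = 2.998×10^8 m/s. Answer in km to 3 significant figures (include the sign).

Δx' ≈ -2.28 km

γ = 1/√(1 − 0.806²) = 1.6894
Δx' = γ(Δx − vΔt) = 1.6894 × (1770 m − 0.806×(2.998×10^8 m/s)×12.9×10^-6 s)
= 1.6894 × (-1347.1 m) = -2.28 km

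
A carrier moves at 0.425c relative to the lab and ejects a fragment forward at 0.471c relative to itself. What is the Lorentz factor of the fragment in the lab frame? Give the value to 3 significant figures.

u_lab = (0.471 + 0.425)/(1 + 0.471×0.425) = 0.8960/1.20017 = 0.746558
γ = 1/√(1 − 0.746558²) = 1.50

γ ≈ 1.50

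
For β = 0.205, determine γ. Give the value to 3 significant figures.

γ = 1/√(1 − β²) = 1/√(1 − 0.205²) = 1/√(0.95798) = 1.02

γ ≈ 1.02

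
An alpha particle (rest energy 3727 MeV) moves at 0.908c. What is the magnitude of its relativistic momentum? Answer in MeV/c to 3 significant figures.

p ≈ 8080 MeV/c

γ = 1/√(1 − 0.908²) = 2.3868
p = γβm₀c = 2.3868 × 0.908 × 3727 MeV/c = 8080 MeV/c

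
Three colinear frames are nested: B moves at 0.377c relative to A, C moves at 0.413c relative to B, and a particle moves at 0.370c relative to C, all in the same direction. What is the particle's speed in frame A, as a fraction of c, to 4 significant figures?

Compose boost 2: (0.413 + 0.377)/(1 + 0.413×0.377) = 0.7900/1.15570 = 0.683568
Compose boost 3: (0.370 + 0.683568)/(1 + 0.370×0.683568) = 1.05357/1.25292 = 0.8409

u ≈ 0.8409c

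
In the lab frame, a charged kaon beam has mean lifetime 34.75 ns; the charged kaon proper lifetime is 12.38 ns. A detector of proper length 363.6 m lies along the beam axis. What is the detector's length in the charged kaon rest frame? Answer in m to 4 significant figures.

Time dilation ⇒ γ = Δt/τ₀ = 34.75/12.38 = 2.80695
Length contraction: L = L₀/γ = 363.6/2.80695 = 129.5 m

L ≈ 129.5 m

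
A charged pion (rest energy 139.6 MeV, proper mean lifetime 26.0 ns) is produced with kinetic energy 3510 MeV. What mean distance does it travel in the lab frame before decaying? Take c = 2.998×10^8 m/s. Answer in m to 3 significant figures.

d ≈ 204 m

γ = 1 + K/(m₀c²) = 1 + 3510/139.6 = 26.143
β = √(1 − 1/γ²) = 0.99927
Dilated lifetime: γτ₀ = 26.143 × 26.0 ns = 679.72 ns
d = βc·γτ₀ = 0.99927 × (2.998×10^8 m/s) × 6.7972×10^-7 s = 204 m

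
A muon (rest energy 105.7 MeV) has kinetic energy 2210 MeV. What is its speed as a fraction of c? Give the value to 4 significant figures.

β ≈ 0.9990

γ = 1 + K/(m₀c²) = 1 + 2210/105.7 = 21.9082
β = √(1 − 1/γ²) = 0.9990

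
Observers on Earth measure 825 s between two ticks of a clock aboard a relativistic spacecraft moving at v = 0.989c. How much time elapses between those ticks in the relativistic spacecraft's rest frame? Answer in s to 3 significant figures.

γ = 1/√(1 − 0.989²) = 6.7606
Proper time: τ₀ = Δt/γ = 825/6.7606 = 122 s

τ₀ ≈ 122 s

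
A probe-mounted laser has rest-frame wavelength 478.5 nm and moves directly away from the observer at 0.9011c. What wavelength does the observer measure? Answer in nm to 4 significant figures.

Relativistic Doppler: λ_obs = λ_src √((1+β)/(1−β))
= 478.5 × √(1.90110/0.0989000) = 478.5 × 4.38434 = 2098 nm

λ_obs ≈ 2098 nm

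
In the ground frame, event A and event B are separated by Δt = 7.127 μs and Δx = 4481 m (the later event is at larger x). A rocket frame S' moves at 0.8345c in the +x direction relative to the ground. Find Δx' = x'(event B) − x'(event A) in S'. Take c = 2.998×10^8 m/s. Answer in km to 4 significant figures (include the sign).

γ = 1/√(1 − 0.8345²) = 1.81486
Δx' = γ(Δx − vΔt) = 1.81486 × (4481 m − 0.8345×(2.998×10^8 m/s)×7.127×10^-6 s)
= 1.81486 × (2697.95 m) = 4.896 km

Δx' ≈ 4.896 km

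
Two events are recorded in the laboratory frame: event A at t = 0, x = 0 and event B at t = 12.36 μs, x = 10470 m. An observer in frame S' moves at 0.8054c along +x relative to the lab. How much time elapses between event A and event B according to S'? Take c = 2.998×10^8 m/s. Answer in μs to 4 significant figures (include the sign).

Δt' ≈ -26.60 μs

γ = 1/√(1 − 0.8054²) = 1.68710
Δt' = γ(Δt − vΔx/c²) = 1.68710 × (12.36 μs − 0.8054×10470 m / (2.998×10^8 m/s))
= 1.68710 × (-15.7672 μs) = -26.60 μs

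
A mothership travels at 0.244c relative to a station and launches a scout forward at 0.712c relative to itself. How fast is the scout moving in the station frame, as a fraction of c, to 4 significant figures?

Compose boost 2: (0.712 + 0.244)/(1 + 0.712×0.244) = 0.9560/1.17373 = 0.8145

u ≈ 0.8145c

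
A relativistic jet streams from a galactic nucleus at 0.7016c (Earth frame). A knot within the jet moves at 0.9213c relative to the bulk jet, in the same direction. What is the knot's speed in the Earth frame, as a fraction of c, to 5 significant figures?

u ≈ 0.98574c

Relativistic velocity addition: u = (u' + v)/(1 + u'v/c²)
= (0.9213 + 0.7016)/(1 + 0.9213×0.7016) = 1.6229/1.646384 = 0.98574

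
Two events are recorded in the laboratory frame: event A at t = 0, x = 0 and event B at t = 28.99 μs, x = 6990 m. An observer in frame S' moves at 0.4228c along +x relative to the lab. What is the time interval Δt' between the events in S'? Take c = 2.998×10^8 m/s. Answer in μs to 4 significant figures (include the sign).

Δt' ≈ 21.11 μs

γ = 1/√(1 − 0.4228²) = 1.10348
Δt' = γ(Δt − vΔx/c²) = 1.10348 × (28.99 μs − 0.4228×6990 m / (2.998×10^8 m/s))
= 1.10348 × (19.1322 μs) = 21.11 μs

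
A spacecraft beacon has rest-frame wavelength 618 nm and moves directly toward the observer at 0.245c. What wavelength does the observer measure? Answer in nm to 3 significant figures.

Relativistic Doppler: λ_obs = λ_src √((1−β)/(1+β))
= 618 × √(0.75500/1.2450) = 618 × 0.77873 = 481 nm

λ_obs ≈ 481 nm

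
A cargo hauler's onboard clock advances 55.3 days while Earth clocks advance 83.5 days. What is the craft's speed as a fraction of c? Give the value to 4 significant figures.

β ≈ 0.7493

γ = Δt/τ₀ = 83.5/55.3 = 1.50995
β = √(1 − 1/γ²) = √(1 − 1/1.50995²) = 0.7493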